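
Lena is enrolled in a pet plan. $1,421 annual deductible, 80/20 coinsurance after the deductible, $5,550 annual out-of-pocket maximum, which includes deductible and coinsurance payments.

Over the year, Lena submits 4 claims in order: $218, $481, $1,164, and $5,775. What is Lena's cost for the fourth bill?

$1,155

Claim 1 ($218): fully absorbed by the deductible. Cost to owner: $218. OOP to date $218.
Claim 2 ($481): entire amount goes to the deductible. Cost to owner: $481. OOP to date $699.
Claim 3 ($1,164): deductible takes $722, $442 remains; 20% of $442 = $88.40. Owner owes $810.40 (running OOP $1,509.40).
Claim 4 ($5,775): deductible met; 20% of $5,775 = $1,155. Cost to owner: $1,155. OOP to date $2,664.40.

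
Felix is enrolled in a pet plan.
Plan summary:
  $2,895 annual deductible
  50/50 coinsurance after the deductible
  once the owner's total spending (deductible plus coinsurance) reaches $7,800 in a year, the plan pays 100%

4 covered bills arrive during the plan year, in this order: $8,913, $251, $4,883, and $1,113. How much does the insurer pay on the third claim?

$3,112.50

Bill 1, $8,913: $2,895 finishes the deductible; $6,018 goes to coinsurance; owner's 50% is $3,009. Owner pays $5,904; OOP now $5,904. Plan pays $8,913 − $5,904 = $3,009.
Bill 2, $251: deductible met; 50% of $251 = $125.50. Cost to owner: $125.50. OOP to date $6,029.50. Plan pays $251 − $125.50 = $125.50.
Bill 3, $4,883: deductible already satisfied, so owner's share is 50% × $4,883 = $2,441.50. Adding that to $6,029.50 gives $8,471, past the $7,800 cap; owner pays only $7,800 − $6,029.50 = $1,770.50. Plan pays $4,883 − $1,770.50 = $3,112.50.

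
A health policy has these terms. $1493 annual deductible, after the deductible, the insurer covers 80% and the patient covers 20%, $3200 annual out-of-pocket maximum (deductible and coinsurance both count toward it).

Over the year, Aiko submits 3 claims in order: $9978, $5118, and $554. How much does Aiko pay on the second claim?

Claim 1 — $9978: $1493 finishes the deductible; $8485 goes to coinsurance; patient's 20% is $1697. Patient owes $3190 (running OOP $3190).
Claim 2 — $5118: deductible met; 20% of $5118 = $1023.60. That would push OOP to $4213.60, over the $3200 cap, so patient pays $3200 − $3190 = $10.

$10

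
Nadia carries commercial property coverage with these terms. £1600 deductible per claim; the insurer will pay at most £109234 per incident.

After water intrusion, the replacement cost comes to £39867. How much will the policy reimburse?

£38267

Subtract the deductible: £39867 − £1600 = £38267.
That's under the £109234 cap, so the insurer reimburses the full £38267.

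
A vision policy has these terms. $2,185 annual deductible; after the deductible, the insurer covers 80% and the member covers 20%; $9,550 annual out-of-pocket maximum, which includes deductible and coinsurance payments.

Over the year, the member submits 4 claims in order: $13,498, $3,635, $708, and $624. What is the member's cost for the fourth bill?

Claim 1 ($13,498): $2,185 finishes the deductible; $11,313 goes to coinsurance; member's 20% is $2,262.60. Cost to member: $4,447.60. OOP to date $4,447.60.
Claim 2 ($3,635): deductible already satisfied, so member's share is 20% × $3,635 = $727. Member pays $727; OOP now $5,174.60.
Claim 3 ($708): deductible met; 20% of $708 = $141.60. Cost to member: $141.60. OOP to date $5,316.20.
Claim 4 ($624): 20% coinsurance on $624 = $124.80. Member owes $124.80 (running OOP $5,441).

$124.80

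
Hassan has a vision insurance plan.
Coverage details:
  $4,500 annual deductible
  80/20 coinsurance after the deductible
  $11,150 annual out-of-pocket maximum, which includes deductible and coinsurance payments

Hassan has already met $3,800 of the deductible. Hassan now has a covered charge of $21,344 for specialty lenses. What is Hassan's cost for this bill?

Remaining deductible: $4,500 − $3,800 = $700.
That leaves $21,344 − $700 = $20,644 for coinsurance.
20% of $20,644 = $4,128.80 falls to the member.
So the member owes $700 + $4,128.80 = $4,828.80 before any cap.
Cumulative spending $3,800 + $4,828.80 = $8,628.80 stays under the $11,150 maximum.

$4,828.80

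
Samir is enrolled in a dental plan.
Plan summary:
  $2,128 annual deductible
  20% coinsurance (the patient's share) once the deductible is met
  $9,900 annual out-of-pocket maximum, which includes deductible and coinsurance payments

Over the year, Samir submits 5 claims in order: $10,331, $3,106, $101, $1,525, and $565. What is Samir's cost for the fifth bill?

$113

Claim 1 ($10,331): $2,128 to deductible, leaving $8,203; patient's 20% is $1,640.60. Patient pays $3,768.60; OOP now $3,768.60.
Claim 2 ($3,106): 20% coinsurance on $3,106 = $621.20. Patient owes $621.20 (running OOP $4,389.80).
Claim 3 ($101): deductible already satisfied, so patient's share is 20% × $101 = $20.20. Patient pays $20.20; OOP now $4,410.
Claim 4 ($1,525): deductible already satisfied, so patient's share is 20% × $1,525 = $305. Patient pays $305; OOP now $4,715.
Claim 5 ($565): 20% coinsurance on $565 = $113. Patient pays $113; OOP now $4,828.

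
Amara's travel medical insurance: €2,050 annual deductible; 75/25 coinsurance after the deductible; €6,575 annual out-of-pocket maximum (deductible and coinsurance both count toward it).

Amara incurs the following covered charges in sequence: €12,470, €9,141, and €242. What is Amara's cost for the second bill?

Bill 1, €12,470: €2,050 finishes the deductible; €10,420 goes to coinsurance; 25% of €10,420 = €2,605. Traveler owes €4,655 (running OOP €4,655).
Bill 2, €9,141: deductible already satisfied, so traveler's share is 25% × €9,141 = €2,285.25. Adding that to €4,655 gives €6,940.25, past the €6,575 cap; traveler pays only €6,575 − €4,655 = €1,920.

€1,920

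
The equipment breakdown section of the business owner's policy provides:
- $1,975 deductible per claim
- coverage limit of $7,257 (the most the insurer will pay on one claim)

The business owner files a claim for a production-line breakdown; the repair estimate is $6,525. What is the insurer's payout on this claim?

$4,550

After the deductible, $6,525 − $1,975 = $4,550 remains.
That's under the $7,257 cap, so the insurer reimburses the full $4,550.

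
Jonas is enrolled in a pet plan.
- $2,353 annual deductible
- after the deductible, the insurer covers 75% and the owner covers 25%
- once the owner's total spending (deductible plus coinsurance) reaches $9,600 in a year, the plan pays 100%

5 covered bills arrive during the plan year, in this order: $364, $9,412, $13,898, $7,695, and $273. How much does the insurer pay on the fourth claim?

#1 ($364): entire amount goes to the deductible. Owner pays $364; OOP now $364. Insurer: $364 − $364 = $0.
#2 ($9,412): $1,989 to deductible, leaving $7,423; coinsurance $7,423 × 25% = $1,855.75. Cost to owner: $3,844.75. OOP to date $4,208.75. Insurer: $9,412 − $3,844.75 = $5,567.25.
#3 ($13,898): deductible already satisfied, so owner's share is 25% × $13,898 = $3,474.50. Owner pays $3,474.50; OOP now $7,683.25. Insurer: $13,898 − $3,474.50 = $10,423.50.
#4 ($7,695): 25% coinsurance on $7,695 = $1,923.75. OOP would hit $9,607 > $9,600, so the cap limits the owner to $9,600 − $7,683.25 = $1,916.75. Insurer: $7,695 − $1,916.75 = $5,778.25.

$5,778.25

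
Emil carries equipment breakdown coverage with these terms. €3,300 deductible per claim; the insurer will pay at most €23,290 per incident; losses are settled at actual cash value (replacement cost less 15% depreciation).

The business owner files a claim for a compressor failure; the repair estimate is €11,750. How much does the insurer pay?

At 15% depreciation, ACV = €11,750 − €1,762.50 = €9,987.50.
Less the €3,300 deductible: €9,987.50 − €3,300 = €6,687.50.
€6,687.50 is within the €23,290 limit, so the insurer pays €6,687.50.

€6,687.50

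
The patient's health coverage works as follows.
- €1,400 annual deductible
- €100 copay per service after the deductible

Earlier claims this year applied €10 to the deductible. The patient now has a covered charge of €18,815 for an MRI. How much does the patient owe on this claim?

Remaining deductible: €1,400 − €10 = €1,390.
The remaining €17,425 (= €18,815 − €1,390) moves to the copay.
Copay on this service: €100.
That puts the patient's cost at €1,390 + €100 = €1,490.

€1,490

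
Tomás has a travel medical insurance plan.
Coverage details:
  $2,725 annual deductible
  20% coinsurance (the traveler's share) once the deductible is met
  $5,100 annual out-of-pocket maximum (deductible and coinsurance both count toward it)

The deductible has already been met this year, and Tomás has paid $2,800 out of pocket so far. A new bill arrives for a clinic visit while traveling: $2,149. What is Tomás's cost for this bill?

$429.80

The deductible is already satisfied, so the full bill goes to coinsurance.
20% of $2,149 = $429.80 falls to the traveler.
Year-to-date out-of-pocket becomes $2,800 + $429.80 = $3,229.80, still under the $5,100 maximum, so no cap applies.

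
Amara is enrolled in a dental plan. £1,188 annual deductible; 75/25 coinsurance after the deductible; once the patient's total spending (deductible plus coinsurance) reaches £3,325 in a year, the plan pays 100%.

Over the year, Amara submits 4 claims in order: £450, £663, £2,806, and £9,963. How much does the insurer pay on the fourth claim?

£8,508.75

#1 (£450): entire amount goes to the deductible. Patient owes £450 (running OOP £450). Insurer: £450 − £450 = £0.
#2 (£663): all of it applies to the deductible. Cost to patient: £663. OOP to date £1,113. Insurer: £663 − £663 = £0.
#3 (£2,806): deductible takes £75, £2,731 remains; 25% of £2,731 = £682.75. Patient owes £757.75 (running OOP £1,870.75). Plan pays £2,806 − £757.75 = £2,048.25.
#4 (£9,963): deductible met; 25% of £9,963 = £2,490.75. That would push OOP to £4,361.50, over the £3,325 cap, so patient pays £3,325 − £1,870.75 = £1,454.25. Plan pays £9,963 − £1,454.25 = £8,508.75.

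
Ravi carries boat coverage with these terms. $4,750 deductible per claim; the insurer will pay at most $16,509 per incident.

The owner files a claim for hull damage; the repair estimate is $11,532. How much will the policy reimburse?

$6,782

Subtract the deductible: $11,532 − $4,750 = $6,782.
$6,782 ≤ $16,509, so the limit doesn't bind; insurer pays $6,782.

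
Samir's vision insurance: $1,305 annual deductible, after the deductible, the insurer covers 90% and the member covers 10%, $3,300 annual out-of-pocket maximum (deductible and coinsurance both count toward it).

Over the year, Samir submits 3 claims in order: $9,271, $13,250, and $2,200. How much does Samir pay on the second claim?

Bill 1, $9,271: deductible takes $1,305, $7,966 remains; member's 10% is $796.60. Member pays $2,101.60; OOP now $2,101.60.
Bill 2, $13,250: 10% coinsurance on $13,250 = $1,325. OOP would hit $3,426.60 > $3,300, so the cap limits the member to $3,300 − $2,101.60 = $1,198.40.

$1,198.40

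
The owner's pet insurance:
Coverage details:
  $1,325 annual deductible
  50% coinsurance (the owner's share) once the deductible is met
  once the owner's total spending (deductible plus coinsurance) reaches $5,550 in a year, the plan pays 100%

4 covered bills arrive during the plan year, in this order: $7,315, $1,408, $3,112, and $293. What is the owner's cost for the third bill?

$526

Claim 1 ($7,315): $1,325 to deductible, leaving $5,990; coinsurance $5,990 × 50% = $2,995. Owner owes $4,320 (running OOP $4,320).
Claim 2 ($1,408): deductible met; 50% of $1,408 = $704. Owner pays $704; OOP now $5,024.
Claim 3 ($3,112): deductible met; 50% of $3,112 = $1,556. That would push OOP to $6,580, over the $5,550 cap, so owner pays $5,550 − $5,024 = $526.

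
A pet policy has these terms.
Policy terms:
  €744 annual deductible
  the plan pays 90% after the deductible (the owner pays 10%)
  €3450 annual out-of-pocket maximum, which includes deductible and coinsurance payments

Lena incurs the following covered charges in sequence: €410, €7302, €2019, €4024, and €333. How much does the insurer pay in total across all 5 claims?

€12009.60

Claim 1 — €410: fully absorbed by the deductible. Owner owes €410 (running OOP €410). Plan pays €410 − €410 = €0.
Claim 2 — €7302: €334 finishes the deductible; €6968 goes to coinsurance; 10% of €6968 = €696.80. Owner pays €1030.80; OOP now €1440.80. Plan pays €7302 − €1030.80 = €6271.20.
Claim 3 — €2019: 10% coinsurance on €2019 = €201.90. Owner owes €201.90 (running OOP €1642.70). Insurer: €2019 − €201.90 = €1817.10.
Claim 4 — €4024: deductible met; 10% of €4024 = €402.40. Owner owes €402.40 (running OOP €2045.10). Insurer: €4024 − €402.40 = €3621.60.
Claim 5 — €333: deductible already satisfied, so owner's share is 10% × €333 = €33.30. Owner pays €33.30; OOP now €2078.40. Insurer: €333 − €33.30 = €299.70.
Insurer total: €0 + €6271.20 + €1817.10 + €3621.60 + €299.70 = €12009.60.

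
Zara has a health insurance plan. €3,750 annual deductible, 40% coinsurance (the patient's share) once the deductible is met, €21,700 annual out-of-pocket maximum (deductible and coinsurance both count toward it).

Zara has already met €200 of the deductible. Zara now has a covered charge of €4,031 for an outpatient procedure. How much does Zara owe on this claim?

€3,742.40

€200 of the €3,750 deductible is already met, leaving €3,550.
After the €3,550 deductible portion, €4,031 − €3,550 = €481 is subject to coinsurance.
Coinsurance: €481 × 40% = €192.40.
Patient responsibility before any cap: €3,550 + €192.40 = €3,742.40.
Year-to-date out-of-pocket becomes €200 + €3,742.40 = €3,942.40, still under the €21,700 maximum, so no cap applies.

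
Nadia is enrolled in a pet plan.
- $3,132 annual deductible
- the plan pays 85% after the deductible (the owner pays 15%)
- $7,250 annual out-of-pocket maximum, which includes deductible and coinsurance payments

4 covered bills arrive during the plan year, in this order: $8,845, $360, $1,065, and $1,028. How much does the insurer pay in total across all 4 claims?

$6,941.10

#1 ($8,845): $3,132 finishes the deductible; $5,713 goes to coinsurance; coinsurance $5,713 × 15% = $856.95. Cost to owner: $3,988.95. OOP to date $3,988.95. Plan pays $8,845 − $3,988.95 = $4,856.05.
#2 ($360): deductible already satisfied, so owner's share is 15% × $360 = $54. Owner owes $54 (running OOP $4,042.95). Plan pays $360 − $54 = $306.
#3 ($1,065): deductible met; 15% of $1,065 = $159.75. Owner pays $159.75; OOP now $4,202.70. Insurer: $1,065 − $159.75 = $905.25.
#4 ($1,028): 15% coinsurance on $1,028 = $154.20. Owner owes $154.20 (running OOP $4,356.90). Plan pays $1,028 − $154.20 = $873.80.
Insurer total = bills − owner's total = $11,298 − $4,356.90 = $6,941.10.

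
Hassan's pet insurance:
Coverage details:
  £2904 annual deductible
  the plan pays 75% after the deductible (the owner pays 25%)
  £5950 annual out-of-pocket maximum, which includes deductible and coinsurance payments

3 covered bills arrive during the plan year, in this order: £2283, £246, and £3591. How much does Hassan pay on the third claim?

£1179

Claim 1 (£2283): all of it applies to the deductible. Owner owes £2283 (running OOP £2283).
Claim 2 (£246): all of it applies to the deductible. Owner owes £246 (running OOP £2529).
Claim 3 (£3591): £375 to deductible, leaving £3216; coinsurance £3216 × 25% = £804. Owner owes £1179 (running OOP £3708).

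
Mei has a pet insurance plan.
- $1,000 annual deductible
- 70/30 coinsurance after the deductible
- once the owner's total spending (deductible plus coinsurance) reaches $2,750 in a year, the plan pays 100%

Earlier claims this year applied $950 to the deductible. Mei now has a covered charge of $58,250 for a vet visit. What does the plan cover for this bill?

$56,450

Deductible still to meet: $1,000 − $950 = $50.
That leaves $58,250 − $50 = $58,200 for coinsurance.
Owner's 30% share of $58,200 is $17,460.
Owner responsibility before any cap: $50 + $17,460 = $17,510.
Year-to-date out-of-pocket would reach $950 + $17,510 = $18,460, above the $2,750 maximum, so the owner pays only $2,750 − $950 = $1,800.
The plan picks up $58,250 − $1,800 = $56,450.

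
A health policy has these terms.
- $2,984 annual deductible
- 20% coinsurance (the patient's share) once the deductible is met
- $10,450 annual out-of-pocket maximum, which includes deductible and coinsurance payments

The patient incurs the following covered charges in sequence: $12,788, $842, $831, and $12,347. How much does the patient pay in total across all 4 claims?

Bill 1, $12,788: $2,984 to deductible, leaving $9,804; patient's 20% is $1,960.80. Cost to patient: $4,944.80. OOP to date $4,944.80.
Bill 2, $842: 20% coinsurance on $842 = $168.40. Patient owes $168.40 (running OOP $5,113.20).
Bill 3, $831: deductible already satisfied, so patient's share is 20% × $831 = $166.20. Cost to patient: $166.20. OOP to date $5,279.40.
Bill 4, $12,347: deductible met; 20% of $12,347 = $2,469.40. Patient pays $2,469.40; OOP now $7,748.80.
Summing the patient's payments: $4,944.80 + $168.40 + $166.20 + $2,469.40 = $7,748.80.

$7,748.80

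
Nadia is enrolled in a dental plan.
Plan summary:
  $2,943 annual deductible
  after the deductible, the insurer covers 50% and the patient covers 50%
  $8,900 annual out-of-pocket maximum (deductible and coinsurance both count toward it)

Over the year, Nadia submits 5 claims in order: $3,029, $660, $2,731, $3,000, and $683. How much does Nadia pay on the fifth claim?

#1 ($3,029): $2,943 finishes the deductible; $86 goes to coinsurance; 50% of $86 = $43. Cost to patient: $2,986. OOP to date $2,986.
#2 ($660): 50% coinsurance on $660 = $330. Patient pays $330; OOP now $3,316.
#3 ($2,731): 50% coinsurance on $2,731 = $1,365.50. Patient owes $1,365.50 (running OOP $4,681.50).
#4 ($3,000): 50% coinsurance on $3,000 = $1,500. Patient owes $1,500 (running OOP $6,181.50).
#5 ($683): 50% coinsurance on $683 = $341.50. Patient pays $341.50; OOP now $6,523.

$341.50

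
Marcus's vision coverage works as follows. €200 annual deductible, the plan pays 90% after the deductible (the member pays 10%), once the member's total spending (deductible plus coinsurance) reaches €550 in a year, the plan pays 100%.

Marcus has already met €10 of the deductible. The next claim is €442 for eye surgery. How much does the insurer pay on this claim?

Deductible still to meet: €200 − €10 = €190.
After the €190 deductible portion, €442 − €190 = €252 is subject to coinsurance.
10% of €252 = €25.20 falls to the member.
That puts the member's cost at €190 + €25.20 = €215.20 before any cap.
Cumulative spending €10 + €215.20 = €225.20 stays under the €550 maximum.
Insurer pays the balance: €442 − €215.20 = €226.80.

€226.80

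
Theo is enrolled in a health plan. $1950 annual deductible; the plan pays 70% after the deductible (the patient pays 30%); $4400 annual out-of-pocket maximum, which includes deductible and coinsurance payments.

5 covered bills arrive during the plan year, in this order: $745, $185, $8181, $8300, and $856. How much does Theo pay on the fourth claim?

Claim 1 — $745: fully absorbed by the deductible. Patient pays $745; OOP now $745.
Claim 2 — $185: entire amount goes to the deductible. Cost to patient: $185. OOP to date $930.
Claim 3 — $8181: deductible takes $1020, $7161 remains; 30% of $7161 = $2148.30. Cost to patient: $3168.30. OOP to date $4098.30.
Claim 4 — $8300: deductible met; 30% of $8300 = $2490. OOP would hit $6588.30 > $4400, so the cap limits the patient to $4400 − $4098.30 = $301.70.

$301.70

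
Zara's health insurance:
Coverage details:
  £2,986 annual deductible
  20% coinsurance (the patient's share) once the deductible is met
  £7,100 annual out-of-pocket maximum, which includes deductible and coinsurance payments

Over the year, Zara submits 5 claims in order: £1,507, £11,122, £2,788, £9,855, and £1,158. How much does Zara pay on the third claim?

£557.60

Claim 1 — £1,507: fully absorbed by the deductible. Patient pays £1,507; OOP now £1,507.
Claim 2 — £11,122: £1,479 finishes the deductible; £9,643 goes to coinsurance; 20% of £9,643 = £1,928.60. Patient pays £3,407.60; OOP now £4,914.60.
Claim 3 — £2,788: deductible already satisfied, so patient's share is 20% × £2,788 = £557.60. Patient owes £557.60 (running OOP £5,472.20).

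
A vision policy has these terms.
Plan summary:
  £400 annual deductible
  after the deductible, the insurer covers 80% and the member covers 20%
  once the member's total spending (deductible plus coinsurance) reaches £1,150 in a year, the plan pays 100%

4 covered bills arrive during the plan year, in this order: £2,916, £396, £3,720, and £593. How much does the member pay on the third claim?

£167.60

Claim 1 (£2,916): £400 finishes the deductible; £2,516 goes to coinsurance; member's 20% is £503.20. Member pays £903.20; OOP now £903.20.
Claim 2 (£396): deductible already satisfied, so member's share is 20% × £396 = £79.20. Member owes £79.20 (running OOP £982.40).
Claim 3 (£3,720): 20% coinsurance on £3,720 = £744. OOP would hit £1,726.40 > £1,150, so the cap limits the member to £1,150 − £982.40 = £167.60.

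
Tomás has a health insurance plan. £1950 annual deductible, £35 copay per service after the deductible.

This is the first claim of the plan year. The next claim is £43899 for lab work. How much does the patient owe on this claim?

£1985

The full £1950 deductible is still open; £1950 of this bill applies to it.
The remaining £41949 (= £43899 − £1950) moves to the copay.
Copay on this service: £35.
Patient responsibility: £1950 + £35 = £1985.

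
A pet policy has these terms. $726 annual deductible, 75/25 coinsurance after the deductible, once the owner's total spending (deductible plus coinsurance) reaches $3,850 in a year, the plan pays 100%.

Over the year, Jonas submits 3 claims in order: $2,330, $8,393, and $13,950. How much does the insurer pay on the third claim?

Claim 1 — $2,330: deductible takes $726, $1,604 remains; owner's 25% is $401. Owner owes $1,127 (running OOP $1,127). Plan pays $2,330 − $1,127 = $1,203.
Claim 2 — $8,393: deductible met; 25% of $8,393 = $2,098.25. Owner pays $2,098.25; OOP now $3,225.25. Plan pays $8,393 − $2,098.25 = $6,294.75.
Claim 3 — $13,950: 25% coinsurance on $13,950 = $3,487.50. That would push OOP to $6,712.75, over the $3,850 cap, so owner pays $3,850 − $3,225.25 = $624.75. Plan pays $13,950 − $624.75 = $13,325.25.

$13,325.25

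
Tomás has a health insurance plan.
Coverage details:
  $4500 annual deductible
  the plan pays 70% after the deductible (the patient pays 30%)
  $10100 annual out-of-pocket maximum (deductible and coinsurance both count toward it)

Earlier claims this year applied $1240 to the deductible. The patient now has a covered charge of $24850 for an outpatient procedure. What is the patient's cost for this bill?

$8860

$1240 of the $4500 deductible is already met, leaving $3260.
The remaining $21590 (= $24850 − $3260) moves to coinsurance.
Coinsurance: $21590 × 30% = $6477.
So the patient owes $3260 + $6477 = $9737 before any cap.
That would bring total out-of-pocket to $10977, past the $10100 cap. The patient is capped at $10100 − $1240 = $8860 on this claim.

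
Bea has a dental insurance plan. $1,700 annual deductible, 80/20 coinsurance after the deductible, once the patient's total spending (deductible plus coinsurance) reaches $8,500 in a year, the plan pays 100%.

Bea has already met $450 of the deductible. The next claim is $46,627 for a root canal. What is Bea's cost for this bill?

$8,050

Remaining deductible: $1,700 − $450 = $1,250.
After the $1,250 deductible portion, $46,627 − $1,250 = $45,377 is subject to coinsurance.
Coinsurance: $45,377 × 20% = $9,075.40.
That puts the patient's cost at $1,250 + $9,075.40 = $10,325.40 before any cap.
Adding $10,325.40 to the $450 already spent would give $10,775.40, which exceeds the $8,500 cap; the patient pays just $8,500 − $450 = $8,050.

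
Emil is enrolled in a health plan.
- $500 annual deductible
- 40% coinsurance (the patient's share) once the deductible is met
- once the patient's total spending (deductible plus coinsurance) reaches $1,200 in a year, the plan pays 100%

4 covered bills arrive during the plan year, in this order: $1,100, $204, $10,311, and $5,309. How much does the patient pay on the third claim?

Claim 1 — $1,100: deductible takes $500, $600 remains; coinsurance $600 × 40% = $240. Patient pays $740; OOP now $740.
Claim 2 — $204: deductible met; 40% of $204 = $81.60. Patient owes $81.60 (running OOP $821.60).
Claim 3 — $10,311: 40% coinsurance on $10,311 = $4,124.40. OOP would hit $4,946 > $1,200, so the cap limits the patient to $1,200 − $821.60 = $378.40.

$378.40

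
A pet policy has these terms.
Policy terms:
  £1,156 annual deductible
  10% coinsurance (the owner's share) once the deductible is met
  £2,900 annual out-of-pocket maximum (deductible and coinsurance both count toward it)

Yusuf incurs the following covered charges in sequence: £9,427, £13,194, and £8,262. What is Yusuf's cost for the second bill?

£916.90

Claim 1 — £9,427: £1,156 finishes the deductible; £8,271 goes to coinsurance; owner's 10% is £827.10. Cost to owner: £1,983.10. OOP to date £1,983.10.
Claim 2 — £13,194: 10% coinsurance on £13,194 = £1,319.40. Adding that to £1,983.10 gives £3,302.50, past the £2,900 cap; owner pays only £2,900 − £1,983.10 = £916.90.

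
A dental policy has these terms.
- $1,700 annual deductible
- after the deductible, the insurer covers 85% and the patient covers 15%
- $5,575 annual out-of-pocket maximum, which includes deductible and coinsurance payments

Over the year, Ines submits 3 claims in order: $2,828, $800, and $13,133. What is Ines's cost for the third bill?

$1,969.95

Bill 1, $2,828: $1,700 finishes the deductible; $1,128 goes to coinsurance; patient's 15% is $169.20. Patient owes $1,869.20 (running OOP $1,869.20).
Bill 2, $800: deductible already satisfied, so patient's share is 15% × $800 = $120. Cost to patient: $120. OOP to date $1,989.20.
Bill 3, $13,133: deductible met; 15% of $13,133 = $1,969.95. Patient owes $1,969.95 (running OOP $3,959.15).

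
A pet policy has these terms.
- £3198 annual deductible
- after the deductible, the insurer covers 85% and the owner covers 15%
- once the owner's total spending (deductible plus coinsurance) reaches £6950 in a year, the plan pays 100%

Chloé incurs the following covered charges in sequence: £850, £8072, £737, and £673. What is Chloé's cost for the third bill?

Claim 1 (£850): all of it applies to the deductible. Owner pays £850; OOP now £850.
Claim 2 (£8072): deductible takes £2348, £5724 remains; 15% of £5724 = £858.60. Owner owes £3206.60 (running OOP £4056.60).
Claim 3 (£737): 15% coinsurance on £737 = £110.55. Cost to owner: £110.55. OOP to date £4167.15.

£110.55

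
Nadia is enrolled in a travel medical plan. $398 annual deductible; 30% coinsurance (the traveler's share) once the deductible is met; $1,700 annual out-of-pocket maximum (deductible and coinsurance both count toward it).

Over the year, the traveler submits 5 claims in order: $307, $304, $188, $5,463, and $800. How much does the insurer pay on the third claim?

Claim 1 — $307: all of it applies to the deductible. Traveler pays $307; OOP now $307. Plan pays $307 − $307 = $0.
Claim 2 — $304: deductible takes $91, $213 remains; coinsurance $213 × 30% = $63.90. Cost to traveler: $154.90. OOP to date $461.90. Plan pays $304 − $154.90 = $149.10.
Claim 3 — $188: deductible met; 30% of $188 = $56.40. Cost to traveler: $56.40. OOP to date $518.30. Insurer: $188 − $56.40 = $131.60.

$131.60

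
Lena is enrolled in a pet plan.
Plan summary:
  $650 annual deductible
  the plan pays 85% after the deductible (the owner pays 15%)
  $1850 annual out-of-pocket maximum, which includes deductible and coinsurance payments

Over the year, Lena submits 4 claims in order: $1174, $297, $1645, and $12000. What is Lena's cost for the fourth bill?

$830.10

Bill 1, $1174: deductible takes $650, $524 remains; 15% of $524 = $78.60. Cost to owner: $728.60. OOP to date $728.60.
Bill 2, $297: 15% coinsurance on $297 = $44.55. Owner pays $44.55; OOP now $773.15.
Bill 3, $1645: deductible already satisfied, so owner's share is 15% × $1645 = $246.75. Owner owes $246.75 (running OOP $1019.90).
Bill 4, $12000: deductible already satisfied, so owner's share is 15% × $12000 = $1800. OOP would hit $2819.90 > $1850, so the cap limits the owner to $1850 − $1019.90 = $830.10.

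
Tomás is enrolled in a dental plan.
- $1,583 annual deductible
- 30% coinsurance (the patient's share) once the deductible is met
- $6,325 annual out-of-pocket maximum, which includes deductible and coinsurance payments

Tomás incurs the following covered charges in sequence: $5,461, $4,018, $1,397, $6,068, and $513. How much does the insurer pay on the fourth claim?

$4,247.60

Claim 1 ($5,461): deductible takes $1,583, $3,878 remains; 30% of $3,878 = $1,163.40. Patient pays $2,746.40; OOP now $2,746.40. Plan pays $5,461 − $2,746.40 = $2,714.60.
Claim 2 ($4,018): 30% coinsurance on $4,018 = $1,205.40. Patient pays $1,205.40; OOP now $3,951.80. Plan pays $4,018 − $1,205.40 = $2,812.60.
Claim 3 ($1,397): 30% coinsurance on $1,397 = $419.10. Patient pays $419.10; OOP now $4,370.90. Insurer: $1,397 − $419.10 = $977.90.
Claim 4 ($6,068): deductible met; 30% of $6,068 = $1,820.40. Patient pays $1,820.40; OOP now $6,191.30. Plan pays $6,068 − $1,820.40 = $4,247.60.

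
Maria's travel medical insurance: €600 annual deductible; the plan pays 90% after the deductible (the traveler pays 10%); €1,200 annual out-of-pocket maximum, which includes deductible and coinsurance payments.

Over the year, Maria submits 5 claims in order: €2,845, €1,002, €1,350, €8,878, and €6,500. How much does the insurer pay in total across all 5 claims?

€19,375

Claim 1 (€2,845): €600 to deductible, leaving €2,245; 10% of €2,245 = €224.50. Traveler pays €824.50; OOP now €824.50. Plan pays €2,845 − €824.50 = €2,020.50.
Claim 2 (€1,002): deductible met; 10% of €1,002 = €100.20. Traveler pays €100.20; OOP now €924.70. Plan pays €1,002 − €100.20 = €901.80.
Claim 3 (€1,350): deductible already satisfied, so traveler's share is 10% × €1,350 = €135. Traveler owes €135 (running OOP €1,059.70). Insurer: €1,350 − €135 = €1,215.
Claim 4 (€8,878): deductible already satisfied, so traveler's share is 10% × €8,878 = €887.80. Adding that to €1,059.70 gives €1,947.50, past the €1,200 cap; traveler pays only €1,200 − €1,059.70 = €140.30. Plan pays €8,878 − €140.30 = €8,737.70.
Claim 5 (€6,500): 10% coinsurance on €6,500 = €650. That would push OOP to €1,850, over the €1,200 cap, so traveler pays €1,200 − €1,200 = €0. Plan pays €6,500 − €0 = €6,500.
Insurer total: €2,020.50 + €901.80 + €1,215 + €8,737.70 + €6,500 = €19,375.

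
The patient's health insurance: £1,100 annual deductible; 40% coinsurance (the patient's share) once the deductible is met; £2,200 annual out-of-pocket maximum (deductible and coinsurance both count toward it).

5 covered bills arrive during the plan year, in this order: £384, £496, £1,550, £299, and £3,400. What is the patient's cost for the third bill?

£752

#1 (£384): fully absorbed by the deductible. Patient pays £384; OOP now £384.
#2 (£496): entire amount goes to the deductible. Patient pays £496; OOP now £880.
#3 (£1,550): £220 to deductible, leaving £1,330; patient's 40% is £532. Cost to patient: £752. OOP to date £1,632.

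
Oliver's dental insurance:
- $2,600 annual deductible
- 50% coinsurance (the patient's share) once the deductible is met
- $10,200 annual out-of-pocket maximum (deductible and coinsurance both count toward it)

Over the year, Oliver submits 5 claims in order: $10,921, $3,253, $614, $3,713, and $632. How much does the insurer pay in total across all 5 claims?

$8,933

Claim 1 ($10,921): deductible takes $2,600, $8,321 remains; 50% of $8,321 = $4,160.50. Patient pays $6,760.50; OOP now $6,760.50. Insurer: $10,921 − $6,760.50 = $4,160.50.
Claim 2 ($3,253): deductible met; 50% of $3,253 = $1,626.50. Cost to patient: $1,626.50. OOP to date $8,387. Insurer: $3,253 − $1,626.50 = $1,626.50.
Claim 3 ($614): 50% coinsurance on $614 = $307. Patient pays $307; OOP now $8,694. Insurer: $614 − $307 = $307.
Claim 4 ($3,713): 50% coinsurance on $3,713 = $1,856.50. That would push OOP to $10,550.50, over the $10,200 cap, so patient pays $10,200 − $8,694 = $1,506. Plan pays $3,713 − $1,506 = $2,207.
Claim 5 ($632): deductible already satisfied, so patient's share is 50% × $632 = $316. That would push OOP to $10,516, over the $10,200 cap, so patient pays $10,200 − $10,200 = $0. Plan pays $632 − $0 = $632.
Insurer total = bills − patient's total = $19,133 − $10,200 = $8,933.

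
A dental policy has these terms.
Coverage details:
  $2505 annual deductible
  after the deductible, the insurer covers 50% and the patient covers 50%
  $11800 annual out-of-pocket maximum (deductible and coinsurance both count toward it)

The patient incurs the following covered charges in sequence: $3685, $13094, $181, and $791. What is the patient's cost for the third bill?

$90.50

Claim 1 — $3685: deductible takes $2505, $1180 remains; 50% of $1180 = $590. Patient pays $3095; OOP now $3095.
Claim 2 — $13094: 50% coinsurance on $13094 = $6547. Patient owes $6547 (running OOP $9642).
Claim 3 — $181: deductible met; 50% of $181 = $90.50. Patient owes $90.50 (running OOP $9732.50).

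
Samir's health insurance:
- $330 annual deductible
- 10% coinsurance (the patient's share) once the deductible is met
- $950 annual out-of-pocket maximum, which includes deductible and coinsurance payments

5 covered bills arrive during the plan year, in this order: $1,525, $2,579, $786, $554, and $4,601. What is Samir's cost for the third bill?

$78.60

Claim 1 ($1,525): deductible takes $330, $1,195 remains; 10% of $1,195 = $119.50. Patient pays $449.50; OOP now $449.50.
Claim 2 ($2,579): deductible already satisfied, so patient's share is 10% × $2,579 = $257.90. Patient owes $257.90 (running OOP $707.40).
Claim 3 ($786): deductible already satisfied, so patient's share is 10% × $786 = $78.60. Patient owes $78.60 (running OOP $786).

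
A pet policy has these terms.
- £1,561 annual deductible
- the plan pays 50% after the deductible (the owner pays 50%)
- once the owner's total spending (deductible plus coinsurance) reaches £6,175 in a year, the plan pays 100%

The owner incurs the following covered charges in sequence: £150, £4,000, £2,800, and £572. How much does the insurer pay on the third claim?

Claim 1 — £150: all of it applies to the deductible. Cost to owner: £150. OOP to date £150. Insurer: £150 − £150 = £0.
Claim 2 — £4,000: £1,411 finishes the deductible; £2,589 goes to coinsurance; coinsurance £2,589 × 50% = £1,294.50. Owner pays £2,705.50; OOP now £2,855.50. Insurer: £4,000 − £2,705.50 = £1,294.50.
Claim 3 — £2,800: deductible already satisfied, so owner's share is 50% × £2,800 = £1,400. Cost to owner: £1,400. OOP to date £4,255.50. Insurer: £2,800 − £1,400 = £1,400.

£1,400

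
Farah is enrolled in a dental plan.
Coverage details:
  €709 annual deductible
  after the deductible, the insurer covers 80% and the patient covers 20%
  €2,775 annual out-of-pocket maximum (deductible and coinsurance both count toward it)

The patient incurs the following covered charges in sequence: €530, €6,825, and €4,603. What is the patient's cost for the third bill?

€736.80

Bill 1, €530: all of it applies to the deductible. Cost to patient: €530. OOP to date €530.
Bill 2, €6,825: €179 to deductible, leaving €6,646; patient's 20% is €1,329.20. Patient pays €1,508.20; OOP now €2,038.20.
Bill 3, €4,603: 20% coinsurance on €4,603 = €920.60. That would push OOP to €2,958.80, over the €2,775 cap, so patient pays €2,775 − €2,038.20 = €736.80.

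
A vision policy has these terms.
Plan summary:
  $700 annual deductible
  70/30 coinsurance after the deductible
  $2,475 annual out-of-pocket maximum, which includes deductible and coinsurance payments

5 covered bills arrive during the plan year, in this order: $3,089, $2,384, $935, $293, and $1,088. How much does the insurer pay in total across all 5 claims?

Claim 1 ($3,089): $700 to deductible, leaving $2,389; 30% of $2,389 = $716.70. Member owes $1,416.70 (running OOP $1,416.70). Insurer: $3,089 − $1,416.70 = $1,672.30.
Claim 2 ($2,384): deductible met; 30% of $2,384 = $715.20. Member owes $715.20 (running OOP $2,131.90). Insurer: $2,384 − $715.20 = $1,668.80.
Claim 3 ($935): deductible met; 30% of $935 = $280.50. Member owes $280.50 (running OOP $2,412.40). Plan pays $935 − $280.50 = $654.50.
Claim 4 ($293): 30% coinsurance on $293 = $87.90. Adding that to $2,412.40 gives $2,500.30, past the $2,475 cap; member pays only $2,475 − $2,412.40 = $62.60. Plan pays $293 − $62.60 = $230.40.
Claim 5 ($1,088): deductible met; 30% of $1,088 = $326.40. That would push OOP to $2,801.40, over the $2,475 cap, so member pays $2,475 − $2,475 = $0. Insurer: $1,088 − $0 = $1,088.
Insurer total = bills − member's total = $7,789 − $2,475 = $5,314.

$5,314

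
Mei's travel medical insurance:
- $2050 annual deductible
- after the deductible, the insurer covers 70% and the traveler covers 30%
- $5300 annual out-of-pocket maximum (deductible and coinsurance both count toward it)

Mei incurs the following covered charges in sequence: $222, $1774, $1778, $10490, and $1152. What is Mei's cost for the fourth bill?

Claim 1 — $222: fully absorbed by the deductible. Traveler owes $222 (running OOP $222).
Claim 2 — $1774: fully absorbed by the deductible. Cost to traveler: $1774. OOP to date $1996.
Claim 3 — $1778: $54 to deductible, leaving $1724; traveler's 30% is $517.20. Cost to traveler: $571.20. OOP to date $2567.20.
Claim 4 — $10490: deductible met; 30% of $10490 = $3147. That would push OOP to $5714.20, over the $5300 cap, so traveler pays $5300 − $2567.20 = $2732.80.

$2732.80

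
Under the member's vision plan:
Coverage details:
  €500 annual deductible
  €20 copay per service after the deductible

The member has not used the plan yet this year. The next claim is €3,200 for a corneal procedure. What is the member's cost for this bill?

€520

Nothing has been paid toward the €500 deductible, so the first €500 of this charge is applied there.
After the €500 deductible portion, €3,200 − €500 = €2,700 is subject to the copay.
Copay on this service: €20.
Member responsibility: €500 + €20 = €520.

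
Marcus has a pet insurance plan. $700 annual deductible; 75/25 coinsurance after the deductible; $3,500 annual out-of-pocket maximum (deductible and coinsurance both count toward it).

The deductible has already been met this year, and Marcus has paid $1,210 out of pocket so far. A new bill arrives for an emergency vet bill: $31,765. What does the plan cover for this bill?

With the deductible met, the entire $31,765 is subject to coinsurance.
Coinsurance: $31,765 × 25% = $7,941.25.
Adding $7,941.25 to the $1,210 already spent would give $9,151.25, which exceeds the $3,500 cap; the owner pays just $3,500 − $1,210 = $2,290.
The insurer covers the remainder: $31,765 − $2,290 = $29,475.

$29,475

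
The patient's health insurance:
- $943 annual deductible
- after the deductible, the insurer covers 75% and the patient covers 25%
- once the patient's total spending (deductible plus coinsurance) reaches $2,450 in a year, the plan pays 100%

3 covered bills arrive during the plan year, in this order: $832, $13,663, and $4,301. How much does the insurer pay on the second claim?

$12,045

Claim 1 ($832): fully absorbed by the deductible. Patient owes $832 (running OOP $832). Plan pays $832 − $832 = $0.
Claim 2 ($13,663): $111 to deductible, leaving $13,552; patient's 25% is $3,388. Together that's $111 + $3,388 = $3,499. That would push OOP to $4,331, over the $2,450 cap, so patient pays $2,450 − $832 = $1,618. Plan pays $13,663 − $1,618 = $12,045.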